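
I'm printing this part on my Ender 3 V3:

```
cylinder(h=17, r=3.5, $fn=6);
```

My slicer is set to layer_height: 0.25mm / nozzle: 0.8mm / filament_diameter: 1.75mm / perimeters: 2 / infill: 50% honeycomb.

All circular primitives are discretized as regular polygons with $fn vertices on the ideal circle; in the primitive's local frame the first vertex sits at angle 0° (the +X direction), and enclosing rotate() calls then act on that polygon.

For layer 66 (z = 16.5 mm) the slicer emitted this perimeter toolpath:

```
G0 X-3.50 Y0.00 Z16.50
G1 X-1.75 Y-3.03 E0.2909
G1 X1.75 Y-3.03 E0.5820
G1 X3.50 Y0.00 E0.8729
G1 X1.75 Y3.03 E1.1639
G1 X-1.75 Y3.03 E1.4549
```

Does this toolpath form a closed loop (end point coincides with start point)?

no

Start point (G0): (-3.50, 0.00). End point (last G1): the path does not return to the start — open.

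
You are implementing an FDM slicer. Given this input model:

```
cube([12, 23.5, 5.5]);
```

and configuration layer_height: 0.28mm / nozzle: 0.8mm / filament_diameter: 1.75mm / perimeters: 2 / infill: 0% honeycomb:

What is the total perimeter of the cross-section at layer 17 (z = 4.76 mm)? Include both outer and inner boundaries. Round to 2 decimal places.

71.00 mm

At z = 4.76 mm: the cube (footprint 12×23.5) is included at this height (perimeter 71.00 mm). Overall, the cross-section is a single solid region. Total boundary length (outer) = 71.00 mm.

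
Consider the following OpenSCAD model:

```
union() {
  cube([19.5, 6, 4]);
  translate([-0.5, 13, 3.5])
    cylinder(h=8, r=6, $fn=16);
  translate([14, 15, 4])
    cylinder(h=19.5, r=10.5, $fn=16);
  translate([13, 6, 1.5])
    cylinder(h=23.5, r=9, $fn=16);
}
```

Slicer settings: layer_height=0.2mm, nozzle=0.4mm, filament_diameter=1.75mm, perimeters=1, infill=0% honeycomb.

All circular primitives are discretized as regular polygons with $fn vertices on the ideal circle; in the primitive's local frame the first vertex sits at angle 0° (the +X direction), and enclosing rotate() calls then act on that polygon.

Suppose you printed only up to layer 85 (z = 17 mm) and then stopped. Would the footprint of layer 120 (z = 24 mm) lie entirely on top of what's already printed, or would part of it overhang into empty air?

entirely on top

Compare the two slices. At z = 17: the cube does not reach this height (z outside [0, 4]); the cylinder at (-0.5, 13) does not reach this height (z outside [3.5, 11.5]); the r=10.5 cylinder at (14, 15) contributes a regular 16-gon of circumradius 10.5 (area = (16/2)·10.500²·sin(360°/16) = 337.53 mm²); the cylinder at (13, 6): section is a regular 16-gon, circumradius r=9 (area = (16/2)·9.000²·sin(360°/16) = 247.98 mm²); Combining (union): the regions partially overlap — summed areas 585.51 mm² minus the doubly-counted overlap 122.48 mm² gives 463.03 mm² — area = 463.03 mm². At z = 24: the cube is not intersected at this z (z outside [0, 4]); the cylinder at (-0.5, 13) is absent (z outside [3.5, 11.5]); the cylinder at (14, 15) is absent (z outside [4, 23.5]); the r=9 cylinder at (13, 6) contributes a regular 16-gon of circumradius 9 (area = (16/2)·9.000²·sin(360°/16) = 247.98 mm²); Merging all regions: only the r=9 cylinder at (13, 6) is present, so the union is just that shape — area = 247.98 mm². Checking containment: the cross-section at z = 24 is a subset of the cross-section at z = 17.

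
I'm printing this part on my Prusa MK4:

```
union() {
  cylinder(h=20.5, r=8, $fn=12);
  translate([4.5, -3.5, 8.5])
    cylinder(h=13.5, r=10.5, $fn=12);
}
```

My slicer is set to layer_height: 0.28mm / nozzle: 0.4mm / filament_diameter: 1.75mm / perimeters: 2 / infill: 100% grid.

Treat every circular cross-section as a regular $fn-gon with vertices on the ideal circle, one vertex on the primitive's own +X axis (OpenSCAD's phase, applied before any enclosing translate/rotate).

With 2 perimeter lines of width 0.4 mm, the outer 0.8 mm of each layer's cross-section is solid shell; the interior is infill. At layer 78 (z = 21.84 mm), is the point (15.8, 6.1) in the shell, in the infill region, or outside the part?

outside

At z = 21.84 mm: the cylinder is not intersected at this z (z outside [0, 20.5]); the r=10.5 cylinder at (4.5, -3.5) contributes a regular 12-gon of circumradius 10.5; Taking the union: only the r=10.5 cylinder at (4.5, -3.5) is present, so the union is just that shape — 1 connected region. Overall, the cross-section is a single solid region. The nearest boundary edge runs (13.59, 1.75)→(9.75, 5.59); distance from the point to it = 4.64 mm. The point is not inside any of the regions above, so it lies outside the cross-section (4.64 mm from the nearest boundary).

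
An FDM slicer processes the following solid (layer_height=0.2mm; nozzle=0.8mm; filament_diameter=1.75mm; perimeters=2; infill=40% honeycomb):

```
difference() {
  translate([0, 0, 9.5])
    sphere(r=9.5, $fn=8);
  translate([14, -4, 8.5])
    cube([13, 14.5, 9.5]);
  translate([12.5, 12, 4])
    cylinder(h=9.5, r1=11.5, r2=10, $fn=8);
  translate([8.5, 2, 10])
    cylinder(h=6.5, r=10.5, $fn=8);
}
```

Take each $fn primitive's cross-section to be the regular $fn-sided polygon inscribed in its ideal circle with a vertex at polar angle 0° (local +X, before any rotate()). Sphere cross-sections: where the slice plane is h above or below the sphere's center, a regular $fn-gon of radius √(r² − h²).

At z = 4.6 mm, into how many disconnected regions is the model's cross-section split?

1

At z = 4.6 mm: the r=9.5 sphere slices to a regular 8-gon of circumradius 8.139 (√(r²−h²) with h=4.9 from center); the cube at (14, -4) is absent (z outside [8.5, 18]); the cone at (12.5, 12) (r1=11.5→r2=10) has section circumradius 11.405 here — a regular 8-gon; the cylinder at (8.5, 2) does not reach this height (z outside [10, 16.5]); Taking the first minus the rest: starting from the r=9.5 sphere, the cone at (12.5, 12) partially overlaps it — only the 5.92 mm² overlap (of its 367.92 mm²) is removed, clipping the outline — 1 connected region. The result has 1 disconnected region.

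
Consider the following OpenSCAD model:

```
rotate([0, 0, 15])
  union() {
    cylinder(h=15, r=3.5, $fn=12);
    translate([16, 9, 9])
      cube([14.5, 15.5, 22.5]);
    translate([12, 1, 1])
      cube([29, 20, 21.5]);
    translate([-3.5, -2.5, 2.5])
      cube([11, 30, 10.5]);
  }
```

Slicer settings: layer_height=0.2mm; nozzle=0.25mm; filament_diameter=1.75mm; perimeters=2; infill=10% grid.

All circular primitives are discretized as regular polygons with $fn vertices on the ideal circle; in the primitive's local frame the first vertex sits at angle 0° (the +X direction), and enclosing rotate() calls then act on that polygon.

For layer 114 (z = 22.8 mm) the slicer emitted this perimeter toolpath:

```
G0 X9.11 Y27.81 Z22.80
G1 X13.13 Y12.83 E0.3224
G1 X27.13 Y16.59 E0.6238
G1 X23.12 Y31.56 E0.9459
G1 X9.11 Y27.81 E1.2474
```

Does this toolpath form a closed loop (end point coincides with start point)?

yes

Start point (G0): (9.11, 27.81). End point (last G1): the path returns to the start — closed.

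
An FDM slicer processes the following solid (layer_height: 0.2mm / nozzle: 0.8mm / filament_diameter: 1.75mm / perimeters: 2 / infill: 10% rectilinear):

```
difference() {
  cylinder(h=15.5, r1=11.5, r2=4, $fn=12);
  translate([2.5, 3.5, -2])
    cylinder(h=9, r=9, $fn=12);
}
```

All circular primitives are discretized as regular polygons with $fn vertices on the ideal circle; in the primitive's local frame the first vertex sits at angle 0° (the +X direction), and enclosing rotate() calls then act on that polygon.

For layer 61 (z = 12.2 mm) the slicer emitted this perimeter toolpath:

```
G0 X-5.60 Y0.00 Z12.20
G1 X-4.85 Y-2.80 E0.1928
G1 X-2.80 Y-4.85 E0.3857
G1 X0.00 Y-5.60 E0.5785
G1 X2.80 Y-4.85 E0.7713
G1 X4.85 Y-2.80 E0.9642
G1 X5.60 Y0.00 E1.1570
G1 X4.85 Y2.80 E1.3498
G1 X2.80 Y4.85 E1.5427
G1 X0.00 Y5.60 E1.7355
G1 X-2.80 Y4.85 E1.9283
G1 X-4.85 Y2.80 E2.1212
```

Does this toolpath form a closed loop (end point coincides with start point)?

Start point (G0): (-5.60, 0.00). End point (last G1): the path does not return to the start — open.

no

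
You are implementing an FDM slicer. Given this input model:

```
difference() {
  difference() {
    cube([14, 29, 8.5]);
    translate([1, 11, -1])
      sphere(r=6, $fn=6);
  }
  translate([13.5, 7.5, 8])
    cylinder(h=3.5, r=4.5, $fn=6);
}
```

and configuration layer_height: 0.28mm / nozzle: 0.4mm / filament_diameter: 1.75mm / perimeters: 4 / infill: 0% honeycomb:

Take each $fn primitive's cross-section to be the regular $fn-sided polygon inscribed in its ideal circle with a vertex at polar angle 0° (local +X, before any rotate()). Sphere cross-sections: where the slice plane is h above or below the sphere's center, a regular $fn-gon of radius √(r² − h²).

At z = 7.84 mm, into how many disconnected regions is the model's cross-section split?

At z = 7.84 mm: the cube (footprint 14×29) is included at this height; the sphere at (1, 11) is absent (|z−center|=8.840 > r=6); Subtracting the remaining from the first: none of the subtracted shapes is present at this height, so the 14×29 cube is unchanged — 1 connected region; the cylinder at (13.5, 7.5) is absent (z outside [8, 11.5]); After the difference (first − rest): none of the subtracted shapes is present at this height, so the result so far is unchanged — 1 connected region. The result has 1 disconnected region.

1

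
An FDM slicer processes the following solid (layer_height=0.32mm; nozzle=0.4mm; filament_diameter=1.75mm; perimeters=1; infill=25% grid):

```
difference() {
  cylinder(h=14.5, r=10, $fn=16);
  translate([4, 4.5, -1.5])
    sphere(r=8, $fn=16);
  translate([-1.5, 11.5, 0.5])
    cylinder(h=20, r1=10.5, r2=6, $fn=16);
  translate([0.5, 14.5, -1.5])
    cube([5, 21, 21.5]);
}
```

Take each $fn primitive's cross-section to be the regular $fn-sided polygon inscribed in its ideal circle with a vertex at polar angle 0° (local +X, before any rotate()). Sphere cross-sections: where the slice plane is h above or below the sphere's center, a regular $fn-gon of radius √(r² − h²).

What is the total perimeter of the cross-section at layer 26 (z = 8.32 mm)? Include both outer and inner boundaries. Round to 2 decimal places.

At z = 8.32 mm: the r=10 cylinder gives a regular 16-gon of circumradius 10 (constant along its height) (perimeter = 2·16·10.000·sin(180°/16) = 62.43 mm); the sphere at (4, 4.5) does not reach this height (|z−center|=9.820 > r=8); the cone at (-1.5, 11.5) (r1=10.5→r2=6) has section circumradius 8.741 here — a regular 16-gon (perimeter = 2·16·8.741·sin(180°/16) = 54.57 mm); the cube at (0.5, 14.5) (footprint 5×21) is included at this height (perimeter 52.00 mm); Taking the first minus the rest: starting from the r=10 cylinder, the cone at (-1.5, 11.5) partially overlaps it — only the 68.98 mm² overlap (of its 233.88 mm²) is removed, clipping the outline; the 5×21 cube at (0.5, 14.5) misses the remaining region (no effect) — boundary = 63.17 mm. Overall, the cross-section is a single solid region. Total boundary length (outer) = 63.17 mm.

63.17 mm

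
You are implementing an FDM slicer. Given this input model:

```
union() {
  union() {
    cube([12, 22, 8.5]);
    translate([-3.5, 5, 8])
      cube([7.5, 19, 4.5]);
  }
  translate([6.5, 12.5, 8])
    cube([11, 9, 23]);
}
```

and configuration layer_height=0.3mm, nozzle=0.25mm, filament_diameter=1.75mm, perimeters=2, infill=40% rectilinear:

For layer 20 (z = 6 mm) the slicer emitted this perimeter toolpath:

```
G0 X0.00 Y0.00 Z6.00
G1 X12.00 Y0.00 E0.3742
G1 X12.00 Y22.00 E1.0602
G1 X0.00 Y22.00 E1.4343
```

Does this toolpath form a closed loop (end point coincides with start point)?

no

Start point (G0): (0.00, 0.00). End point (last G1): the path does not return to the start — open.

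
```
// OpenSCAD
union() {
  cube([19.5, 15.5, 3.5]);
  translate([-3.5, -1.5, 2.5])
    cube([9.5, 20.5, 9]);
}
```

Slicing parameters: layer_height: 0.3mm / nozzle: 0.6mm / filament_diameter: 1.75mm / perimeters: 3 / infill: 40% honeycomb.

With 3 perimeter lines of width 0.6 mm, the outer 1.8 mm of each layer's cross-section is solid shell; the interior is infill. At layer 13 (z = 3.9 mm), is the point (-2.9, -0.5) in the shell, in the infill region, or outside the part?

At z = 3.9 mm: the cube is absent (z outside [0, 3.5]); the 9.5×20.5 cube at (-3.5, -1.5) contributes its full rectangle; Taking the union: only the 9.5×20.5 cube at (-3.5, -1.5) is present, so the union is just that shape — 1 connected region. Overall, the cross-section is a single solid region. The nearest boundary edge runs (-3.50, 19.00)→(-3.50, -1.50); distance from the point to it = 0.60 mm. The point is inside the cross-section, 0.60 mm from the nearest boundary — within the 1.8 mm shell band (3 × 0.6).

shell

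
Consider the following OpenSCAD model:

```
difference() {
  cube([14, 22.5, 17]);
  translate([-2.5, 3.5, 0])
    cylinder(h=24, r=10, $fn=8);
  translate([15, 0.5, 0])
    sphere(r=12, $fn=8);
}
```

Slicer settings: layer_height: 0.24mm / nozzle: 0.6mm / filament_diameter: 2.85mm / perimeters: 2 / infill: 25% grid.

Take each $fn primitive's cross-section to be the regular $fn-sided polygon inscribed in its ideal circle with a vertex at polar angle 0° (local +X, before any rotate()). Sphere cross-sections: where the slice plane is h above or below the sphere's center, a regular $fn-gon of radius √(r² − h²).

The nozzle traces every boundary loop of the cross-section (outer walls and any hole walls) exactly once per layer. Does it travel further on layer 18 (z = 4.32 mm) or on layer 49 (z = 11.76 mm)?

Layer 18 (z = 4.32): the cube is present — its section is the full 14×22.5 rectangle (perimeter 73.00 mm); the cylinder at (-2.5, 3.5): section is a regular 8-gon, circumradius r=10 (perimeter = 2·8·10.000·sin(180°/8) = 61.23 mm); the sphere at (15, 0.5): section is a regular 8-gon, circumradius = √(r²−h²) = √(12²−4.32²) = 11.195 (perimeter = 2·8·11.195·sin(180°/8) = 68.55 mm); Taking the first minus the rest: starting from the 14×22.5 cube, the r=10 cylinder at (-2.5, 3.5) partially overlaps it — only the 70.72 mm² overlap (of its 282.84 mm²) is removed, clipping the outline; the r=12 sphere at (15, 0.5) partially overlaps it — only the 70.57 mm² overlap (of its 354.51 mm²) is removed, clipping the outline — boundary = 54.25 mm. So its perimeter = 54.25 mm. Layer 49 (z = 11.76): the cube (footprint 14×22.5) is included at this height (perimeter 73.00 mm); the r=10 cylinder at (-2.5, 3.5) contributes a regular 8-gon of circumradius 10 (perimeter = 2·8·10.000·sin(180°/8) = 61.23 mm); the r=12 sphere at (15, 0.5) slices to a regular 8-gon of circumradius 2.388 (√(r²−h²) with h=11.76 from center) (perimeter = 2·8·2.388·sin(180°/8) = 14.62 mm); Taking the first minus the rest: starting from the 14×22.5 cube, the r=10 cylinder at (-2.5, 3.5) partially overlaps it — only the 70.72 mm² overlap (of its 282.84 mm²) is removed, clipping the outline; the r=12 sphere at (15, 0.5) partially overlaps it — only the 2.49 mm² overlap (of its 16.13 mm²) is removed, clipping the outline — boundary = 70.33 mm. So its perimeter = 70.33 mm. Layer 49 is larger (70.33 vs 54.25 mm).

layer 49 (z = 11.76 mm)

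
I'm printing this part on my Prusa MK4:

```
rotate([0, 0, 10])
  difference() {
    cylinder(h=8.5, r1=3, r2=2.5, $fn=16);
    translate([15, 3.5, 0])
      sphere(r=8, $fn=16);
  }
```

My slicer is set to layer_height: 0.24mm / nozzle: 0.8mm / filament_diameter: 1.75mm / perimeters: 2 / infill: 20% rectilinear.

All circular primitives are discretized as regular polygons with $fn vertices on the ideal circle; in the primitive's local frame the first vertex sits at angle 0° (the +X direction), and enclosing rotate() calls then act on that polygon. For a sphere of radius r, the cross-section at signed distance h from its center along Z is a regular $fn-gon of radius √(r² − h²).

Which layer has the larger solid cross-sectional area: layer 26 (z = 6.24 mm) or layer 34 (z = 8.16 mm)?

layer 26 (z = 6.24 mm)

Layer 26 (z = 6.24): the cone: at t=0.734 of its height the radius interpolates to r₁+(r₂−r₁)t = 2.633, giving a regular 16-gon of that circumradius (area = (16/2)·2.633²·sin(360°/16) = 21.22 mm²); the sphere at (15, 3.5): section is a regular 16-gon, circumradius = √(r²−h²) = √(8²−6.24²) = 5.006 (area = (16/2)·5.006²·sin(360°/16) = 76.73 mm²); Taking the first minus the rest: starting from the cone (21.22 mm²), the r=8 sphere at (15, 3.5) misses the remaining region (no effect) — area = 21.22 mm²; (rotated 10° about Z; rotation is an isometry so areas/perimeters/island counts are preserved). So its area = 21.22 mm². Layer 34 (z = 8.16): the cone contributes a regular 16-gon of circumradius 2.520 (interpolated between r1=3 and r2=2.5 at t=0.960) (area = (16/2)·2.520²·sin(360°/16) = 19.44 mm²); the sphere at (15, 3.5) is absent (|z−center|=8.160 > r=8); Subtracting the remaining from the first: none of the subtracted shapes is present at this height, so the cone is unchanged — area = 19.44 mm²; (rotated 10° about Z; rotation is an isometry so areas/perimeters/island counts are preserved). So its area = 19.44 mm². Layer 26 is larger (21.22 vs 19.44 mm²).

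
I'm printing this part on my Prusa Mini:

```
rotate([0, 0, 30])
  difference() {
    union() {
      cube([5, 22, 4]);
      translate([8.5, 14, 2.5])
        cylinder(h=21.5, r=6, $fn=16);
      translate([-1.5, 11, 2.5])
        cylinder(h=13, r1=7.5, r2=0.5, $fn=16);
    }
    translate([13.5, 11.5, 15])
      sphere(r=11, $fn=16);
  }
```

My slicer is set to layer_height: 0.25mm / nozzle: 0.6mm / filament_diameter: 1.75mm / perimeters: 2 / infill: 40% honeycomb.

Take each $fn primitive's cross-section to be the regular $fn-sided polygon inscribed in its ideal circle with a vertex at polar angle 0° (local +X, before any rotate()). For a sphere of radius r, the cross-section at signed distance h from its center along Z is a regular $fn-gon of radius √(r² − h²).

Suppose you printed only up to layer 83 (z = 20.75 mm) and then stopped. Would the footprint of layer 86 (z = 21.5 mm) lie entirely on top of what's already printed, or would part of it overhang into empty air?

part overhangs

Compare the two slices. At z = 20.75: the cube is not intersected at this z (z outside [0, 4]); the r=6 cylinder at (8.5, 14) contributes a regular 16-gon of circumradius 6 (area = (16/2)·6.000²·sin(360°/16) = 110.21 mm²); the cone at (-1.5, 11) is not intersected at this z (z outside [2.5, 15.5]); Combining (union): only the r=6 cylinder at (8.5, 14) is present, so the union is just that shape — area = 110.21 mm²; the r=11 sphere at (13.5, 11.5) contributes a regular 16-gon of circumradius √(11²−5.75²) = 9.377 (area = (16/2)·9.377²·sin(360°/16) = 269.22 mm²); After the difference (first − rest): starting from the result so far (110.21 mm²), the r=11 sphere at (13.5, 11.5) partially overlaps it — only the 90.21 mm² overlap (of its 269.22 mm²) is removed, clipping the outline — area = 20.00 mm²; (whole slice rotated 30° about Z — lengths, areas and connectivity unchanged). At z = 21.5: the cube does not reach this height (z outside [0, 4]); the cylinder at (8.5, 14): section is a regular 16-gon, circumradius r=6 (area = (16/2)·6.000²·sin(360°/16) = 110.21 mm²); the cone at (-1.5, 11) is absent (z outside [2.5, 15.5]); Taking the union: only the r=6 cylinder at (8.5, 14) is present, so the union is just that shape — area = 110.21 mm²; the r=11 sphere at (13.5, 11.5) slices to a regular 16-gon of circumradius 8.874 (√(r²−h²) with h=6.5 from center) (area = (16/2)·8.874²·sin(360°/16) = 241.09 mm²); Taking the first minus the rest: starting from the result so far (110.21 mm²), the r=11 sphere at (13.5, 11.5) partially overlaps it — only the 84.04 mm² overlap (of its 241.09 mm²) is removed, clipping the outline — area = 26.17 mm²; (rotated 30° about Z; rotation is an isometry so areas/perimeters/island counts are preserved). Checking containment: at z = 21.5 the cross-section extends beyond the z = 20.75 cross-section by about 6.17 mm².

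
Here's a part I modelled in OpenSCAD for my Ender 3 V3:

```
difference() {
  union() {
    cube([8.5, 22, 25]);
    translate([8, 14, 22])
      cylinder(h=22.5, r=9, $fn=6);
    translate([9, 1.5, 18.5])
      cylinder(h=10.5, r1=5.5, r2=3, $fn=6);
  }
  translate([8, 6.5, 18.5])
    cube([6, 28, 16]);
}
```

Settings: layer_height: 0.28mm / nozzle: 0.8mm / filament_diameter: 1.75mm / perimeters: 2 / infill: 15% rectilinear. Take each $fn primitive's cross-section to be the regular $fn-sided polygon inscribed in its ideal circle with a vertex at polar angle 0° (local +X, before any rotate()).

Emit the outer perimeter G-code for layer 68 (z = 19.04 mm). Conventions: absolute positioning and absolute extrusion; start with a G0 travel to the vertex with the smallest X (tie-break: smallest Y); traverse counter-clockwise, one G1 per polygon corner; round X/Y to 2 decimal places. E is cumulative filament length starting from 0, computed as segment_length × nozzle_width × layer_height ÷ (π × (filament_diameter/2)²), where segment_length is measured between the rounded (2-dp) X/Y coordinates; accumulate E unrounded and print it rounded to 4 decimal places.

At z = 19.04 mm: the cube is present — its section is the full 8.5×22 rectangle; the cylinder at (8, 14) does not reach this height (z outside [22, 44.5]); the cone at (9, 1.5) contributes a regular 6-gon of circumradius 5.371 (interpolated between r1=5.5 and r2=3 at t=0.051); Combining (union): the regions partially overlap (shared area 23.07 mm²), so overlapping operands fuse into one piece — 1 connected region; the cube at (8, 6.5) is present — its section is the full 6×28 rectangle; Subtracting the remaining from the first: starting from that combined region, the 6×28 cube at (8, 6.5) partially overlaps it — only the 7.75 mm² overlap (of its 168.00 mm²) is removed, clipping the outline — 1 connected region. The outline is a single polygon with 11 vertices. Extrusion per mm of travel: 0.8 × 0.28 / (π × 0.875²) = 0.093128. Accumulating E over each segment gives final E = 6.8712.

G0 X0.00 Y0.00 Z19.04
G1 X4.49 Y0.00 E0.4181
G1 X6.31 Y-3.15 E0.7569
G1 X11.69 Y-3.15 E1.2580
G1 X14.37 Y1.50 E1.7578
G1 X11.69 Y6.15 E2.2576
G1 X8.50 Y6.15 E2.5547
G1 X8.50 Y6.50 E2.5873
G1 X8.00 Y6.50 E2.6339
G1 X8.00 Y22.00 E4.0773
G1 X0.00 Y22.00 E4.8224
G1 X0.00 Y0.00 E6.8712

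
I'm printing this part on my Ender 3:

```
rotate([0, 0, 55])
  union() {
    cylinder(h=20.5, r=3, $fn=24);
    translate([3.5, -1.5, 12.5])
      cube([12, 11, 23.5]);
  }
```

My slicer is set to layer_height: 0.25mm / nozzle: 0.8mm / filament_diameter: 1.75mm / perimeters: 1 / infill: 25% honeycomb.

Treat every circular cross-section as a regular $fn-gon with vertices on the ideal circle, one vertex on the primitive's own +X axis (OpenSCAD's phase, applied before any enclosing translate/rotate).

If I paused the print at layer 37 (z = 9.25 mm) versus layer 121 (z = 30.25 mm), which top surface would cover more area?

Layer 37 (z = 9.25): the r=3 cylinder contributes a regular 24-gon of circumradius 3 (area = (24/2)·3.000²·sin(360°/24) = 27.95 mm²); the cube at (3.5, -1.5) is absent (z outside [12.5, 36]); Taking the union: only the r=3 cylinder is present, so the union is just that shape — area = 27.95 mm²; (whole slice rotated 55° about Z — lengths, areas and connectivity unchanged). So its area = 27.95 mm². Layer 121 (z = 30.25): the cylinder is not intersected at this z (z outside [0, 20.5]); the cube at (3.5, -1.5) is present — its section is the full 12×11 rectangle (area 132.00 mm²); Combining (union): only the 12×11 cube at (3.5, -1.5) is present, so the union is just that shape — area = 132.00 mm²; (rotated 55° about Z; rotation is an isometry so areas/perimeters/island counts are preserved). So its area = 132.00 mm². Layer 121 is larger (132.00 vs 27.95 mm²).

layer 121 (z = 30.25 mm)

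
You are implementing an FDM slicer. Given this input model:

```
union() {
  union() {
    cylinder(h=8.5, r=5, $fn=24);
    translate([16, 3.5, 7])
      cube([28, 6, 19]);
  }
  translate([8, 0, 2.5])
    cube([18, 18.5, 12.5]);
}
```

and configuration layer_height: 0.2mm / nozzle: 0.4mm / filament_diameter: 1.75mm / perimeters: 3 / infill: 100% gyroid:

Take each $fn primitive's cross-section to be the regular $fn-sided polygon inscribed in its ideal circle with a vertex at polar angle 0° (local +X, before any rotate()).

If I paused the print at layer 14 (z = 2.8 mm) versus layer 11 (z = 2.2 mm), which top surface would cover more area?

Layer 14 (z = 2.8): the r=5 cylinder contributes a regular 24-gon of circumradius 5 (area = (24/2)·5.000²·sin(360°/24) = 77.65 mm²); the cube at (16, 3.5) is not intersected at this z (z outside [7, 26]); Taking the union: only the r=5 cylinder is present, so the union is just that shape — area = 77.65 mm²; the 18×18.5 cube at (8, 0) contributes its full rectangle (area 333.00 mm²); Merging all regions: the 2 present regions are separate (no shared area or edge), so areas and boundary lengths simply add and each stays a separate island — area = 410.65 mm². So its area = 410.65 mm². Layer 11 (z = 2.2): the r=5 cylinder gives a regular 24-gon of circumradius 5 (constant along its height) (area = (24/2)·5.000²·sin(360°/24) = 77.65 mm²); the cube at (16, 3.5) is absent (z outside [7, 26]); Combining (union): only the r=5 cylinder is present, so the union is just that shape — area = 77.65 mm²; the cube at (8, 0) does not reach this height (z outside [2.5, 15]); Combining (union): only the result so far is present, so the union is just that shape — area = 77.65 mm². So its area = 77.65 mm². Layer 14 is larger (410.65 vs 77.65 mm²).

layer 14 (z = 2.8 mm)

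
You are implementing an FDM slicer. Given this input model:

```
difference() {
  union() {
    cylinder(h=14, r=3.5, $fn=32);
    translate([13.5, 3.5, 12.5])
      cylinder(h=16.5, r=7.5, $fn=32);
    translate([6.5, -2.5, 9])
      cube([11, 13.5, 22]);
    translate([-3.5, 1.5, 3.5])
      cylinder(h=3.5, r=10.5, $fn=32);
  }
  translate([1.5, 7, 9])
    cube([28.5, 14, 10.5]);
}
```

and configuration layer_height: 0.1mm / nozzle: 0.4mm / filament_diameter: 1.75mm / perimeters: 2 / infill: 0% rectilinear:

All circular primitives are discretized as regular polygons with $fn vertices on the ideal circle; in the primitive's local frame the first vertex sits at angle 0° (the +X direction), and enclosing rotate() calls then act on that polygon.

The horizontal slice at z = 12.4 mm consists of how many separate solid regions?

2

At z = 12.4 mm: the r=3.5 cylinder gives a regular 32-gon of circumradius 3.5 (constant along its height); the cylinder at (13.5, 3.5) is not intersected at this z (z outside [12.5, 29]); the cube at (6.5, -2.5) (footprint 11×13.5) is included at this height; the cylinder at (-3.5, 1.5) does not reach this height (z outside [3.5, 7]); Merging all regions: the 2 present regions are separate (no shared area or edge), so areas and boundary lengths simply add and each stays a separate island — 2 connected regions; the cube at (1.5, 7) (footprint 28.5×14) is included at this height; Subtracting the remaining from the first: starting from the result so far, the 28.5×14 cube at (1.5, 7) partially overlaps it — only the 44.00 mm² overlap (of its 399.00 mm²) is removed, clipping the outline — 2 connected regions. The result has 2 disconnected regions.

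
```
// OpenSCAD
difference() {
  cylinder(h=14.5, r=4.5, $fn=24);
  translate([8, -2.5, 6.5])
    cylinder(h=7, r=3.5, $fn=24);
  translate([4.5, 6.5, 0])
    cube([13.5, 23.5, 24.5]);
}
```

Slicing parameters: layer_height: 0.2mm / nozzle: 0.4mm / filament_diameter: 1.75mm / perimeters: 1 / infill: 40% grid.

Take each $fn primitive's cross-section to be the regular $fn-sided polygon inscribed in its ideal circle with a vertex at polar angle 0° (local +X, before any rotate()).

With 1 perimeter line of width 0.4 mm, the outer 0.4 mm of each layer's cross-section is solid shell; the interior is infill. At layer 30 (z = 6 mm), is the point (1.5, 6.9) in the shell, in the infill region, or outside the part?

At z = 6 mm: the cylinder: section is a regular 24-gon, circumradius r=4.5; the cylinder at (8, -2.5) is absent (z outside [6.5, 13.5]); the cube at (4.5, 6.5) is present — its section is the full 13.5×23.5 rectangle; After the difference (first − rest): starting from the r=4.5 cylinder, the 13.5×23.5 cube at (4.5, 6.5) misses the remaining region (no effect) — 1 connected region. Overall, the cross-section is a single solid region. The nearest boundary edge runs (0.00, 4.50)→(1.16, 4.35); distance from the point to it = 2.58 mm. The point is not inside any of the regions above, so it lies outside the cross-section (2.58 mm from the nearest boundary).

outside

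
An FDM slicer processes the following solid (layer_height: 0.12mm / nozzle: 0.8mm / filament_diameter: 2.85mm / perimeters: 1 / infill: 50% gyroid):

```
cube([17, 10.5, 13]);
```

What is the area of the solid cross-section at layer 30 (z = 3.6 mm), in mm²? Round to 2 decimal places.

At z = 3.6 mm: the cube is present — its section is the full 17×10.5 rectangle (area 178.50 mm²). Overall, the cross-section is a single solid region. Net area = 178.50 mm².

178.50 mm²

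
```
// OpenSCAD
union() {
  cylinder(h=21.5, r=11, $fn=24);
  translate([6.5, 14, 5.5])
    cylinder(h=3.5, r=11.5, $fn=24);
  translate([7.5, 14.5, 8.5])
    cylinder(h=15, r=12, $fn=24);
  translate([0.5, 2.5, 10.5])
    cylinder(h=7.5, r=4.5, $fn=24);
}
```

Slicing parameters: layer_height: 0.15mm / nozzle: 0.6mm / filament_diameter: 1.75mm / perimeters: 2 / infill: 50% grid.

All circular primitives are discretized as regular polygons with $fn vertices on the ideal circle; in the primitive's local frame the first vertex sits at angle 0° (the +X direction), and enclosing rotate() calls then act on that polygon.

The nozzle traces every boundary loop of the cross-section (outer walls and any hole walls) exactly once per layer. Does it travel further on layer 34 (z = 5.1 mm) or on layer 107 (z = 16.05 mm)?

Layer 34 (z = 5.1): the r=11 cylinder gives a regular 24-gon of circumradius 11 (constant along its height) (perimeter = 2·24·11.000·sin(180°/24) = 68.92 mm); the cylinder at (6.5, 14) is not intersected at this z (z outside [5.5, 9]); the cylinder at (7.5, 14.5) is absent (z outside [8.5, 23.5]); the cylinder at (0.5, 2.5) is absent (z outside [10.5, 18]); Merging all regions: only the r=11 cylinder is present, so the union is just that shape — boundary = 68.92 mm. So its perimeter = 68.92 mm. Layer 107 (z = 16.05): the r=11 cylinder contributes a regular 24-gon of circumradius 11 (perimeter = 2·24·11.000·sin(180°/24) = 68.92 mm); the cylinder at (6.5, 14) is absent (z outside [5.5, 9]); the r=12 cylinder at (7.5, 14.5) contributes a regular 24-gon of circumradius 12 (perimeter = 2·24·12.000·sin(180°/24) = 75.18 mm); the cylinder at (0.5, 2.5): section is a regular 24-gon, circumradius r=4.5 (perimeter = 2·24·4.500·sin(180°/24) = 28.19 mm); Merging all regions: the regions partially overlap (shared area 134.93 mm²), so the edge portions inside another operand are dropped and the merged outline is re-measured after clipping — boundary = 108.48 mm. So its perimeter = 108.48 mm. Layer 107 is larger (108.48 vs 68.92 mm).

layer 107 (z = 16.05 mm)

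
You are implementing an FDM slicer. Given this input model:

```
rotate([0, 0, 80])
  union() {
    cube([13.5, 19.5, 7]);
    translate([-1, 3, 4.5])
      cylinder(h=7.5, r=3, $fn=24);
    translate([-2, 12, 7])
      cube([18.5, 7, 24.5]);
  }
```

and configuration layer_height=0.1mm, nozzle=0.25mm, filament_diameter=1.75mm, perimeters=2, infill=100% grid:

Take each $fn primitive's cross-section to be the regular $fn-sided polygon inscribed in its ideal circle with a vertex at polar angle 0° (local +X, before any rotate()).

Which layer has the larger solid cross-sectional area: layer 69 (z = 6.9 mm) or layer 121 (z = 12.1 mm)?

layer 69 (z = 6.9 mm)

Layer 69 (z = 6.9): the cube is present — its section is the full 13.5×19.5 rectangle (area 263.25 mm²); the r=3 cylinder at (-1, 3) gives a regular 24-gon of circumradius 3 (constant along its height) (area = (24/2)·3.000²·sin(360°/24) = 27.95 mm²); the cube at (-2, 12) is not intersected at this z (z outside [7, 31.5]); Taking the union: the regions partially overlap — summed areas 291.20 mm² minus the doubly-counted overlap 8.12 mm² gives 283.08 mm² — area = 283.08 mm²; (whole slice rotated 80° about Z — lengths, areas and connectivity unchanged). So its area = 283.08 mm². Layer 121 (z = 12.1): the cube does not reach this height (z outside [0, 7]); the cylinder at (-1, 3) is not intersected at this z (z outside [4.5, 12]); the cube at (-2, 12) is present — its section is the full 18.5×7 rectangle (area 129.50 mm²); Merging all regions: only the 18.5×7 cube at (-2, 12) is present, so the union is just that shape — area = 129.50 mm²; (whole slice rotated 80° about Z — lengths, areas and connectivity unchanged). So its area = 129.50 mm². Layer 69 is larger (283.08 vs 129.50 mm²).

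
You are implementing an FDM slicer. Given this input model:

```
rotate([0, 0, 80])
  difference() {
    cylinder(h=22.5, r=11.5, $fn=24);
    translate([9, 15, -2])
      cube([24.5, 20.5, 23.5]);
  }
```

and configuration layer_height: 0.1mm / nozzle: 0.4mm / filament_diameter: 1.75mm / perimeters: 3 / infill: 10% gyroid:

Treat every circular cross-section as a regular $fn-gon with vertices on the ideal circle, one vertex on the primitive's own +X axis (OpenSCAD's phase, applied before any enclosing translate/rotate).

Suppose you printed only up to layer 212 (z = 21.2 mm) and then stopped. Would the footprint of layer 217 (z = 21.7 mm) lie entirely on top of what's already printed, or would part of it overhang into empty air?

entirely on top

Compare the two slices. At z = 21.2: the cylinder: section is a regular 24-gon, circumradius r=11.5 (area = (24/2)·11.500²·sin(360°/24) = 410.75 mm²); the cube at (9, 15) (footprint 24.5×20.5) is included at this height (area 502.25 mm²); After the difference (first − rest): starting from the r=11.5 cylinder (410.75 mm²), the 24.5×20.5 cube at (9, 15) misses the remaining region (no effect) — area = 410.75 mm²; (whole slice rotated 80° about Z — lengths, areas and connectivity unchanged). At z = 21.7: the r=11.5 cylinder gives a regular 24-gon of circumradius 11.5 (constant along its height) (area = (24/2)·11.500²·sin(360°/24) = 410.75 mm²); the cube at (9, 15) does not reach this height (z outside [-2, 21.5]); Taking the first minus the rest: none of the subtracted shapes is present at this height, so the r=11.5 cylinder is unchanged — area = 410.75 mm²; (rotated 80° about Z; rotation is an isometry so areas/perimeters/island counts are preserved). Checking containment: the cross-section at z = 21.7 is a subset of the cross-section at z = 21.2.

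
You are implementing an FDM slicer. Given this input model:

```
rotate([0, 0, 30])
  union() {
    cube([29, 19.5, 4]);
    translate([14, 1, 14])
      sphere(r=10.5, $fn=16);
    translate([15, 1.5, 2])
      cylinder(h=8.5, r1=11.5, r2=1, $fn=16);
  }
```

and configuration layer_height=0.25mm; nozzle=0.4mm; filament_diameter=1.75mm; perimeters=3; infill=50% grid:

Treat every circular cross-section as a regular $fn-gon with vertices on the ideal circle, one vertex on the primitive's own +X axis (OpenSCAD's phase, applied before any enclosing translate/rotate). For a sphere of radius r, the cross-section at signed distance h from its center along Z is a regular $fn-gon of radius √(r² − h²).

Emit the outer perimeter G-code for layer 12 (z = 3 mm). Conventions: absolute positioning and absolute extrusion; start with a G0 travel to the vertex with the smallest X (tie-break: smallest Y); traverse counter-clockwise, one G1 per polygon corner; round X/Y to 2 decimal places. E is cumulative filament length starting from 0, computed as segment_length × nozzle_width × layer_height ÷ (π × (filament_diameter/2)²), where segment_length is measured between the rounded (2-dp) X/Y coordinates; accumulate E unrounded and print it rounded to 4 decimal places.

G0 X-9.75 Y16.89 Z3.00
G1 X0.00 Y0.00 E0.8108
G1 X4.36 Y2.52 E1.0202
G1 X5.99 Y0.66 E1.1230
G1 X9.58 Y-1.12 E1.2896
G1 X13.58 Y-1.38 E1.4562
G1 X17.37 Y-0.09 E1.6227
G1 X20.38 Y2.55 E1.7891
G1 X22.16 Y6.14 E1.9557
G1 X22.42 Y10.14 E2.1224
G1 X21.62 Y12.48 E2.2252
G1 X25.11 Y14.50 E2.3929
G1 X15.36 Y31.39 E3.2037
G1 X-9.75 Y16.89 E4.4092

At z = 3 mm: the cube is present — its section is the full 29×19.5 rectangle; the sphere at (14, 1) is not intersected at this z (|z−center|=11.000 > r=10.5); the cone at (15, 1.5): at t=0.118 of its height the radius interpolates to r₁+(r₂−r₁)t = 10.265, giving a regular 16-gon of that circumradius; Combining (union): the regions partially overlap (shared area 191.63 mm²), so overlapping operands fuse into one piece — 1 connected region; (whole slice rotated 30° about Z — lengths, areas and connectivity unchanged). The outline is a single polygon with 13 vertices. Extrusion per mm of travel: 0.4 × 0.25 / (π × 0.875²) = 0.041575. Accumulating E over each segment gives final E = 4.4092.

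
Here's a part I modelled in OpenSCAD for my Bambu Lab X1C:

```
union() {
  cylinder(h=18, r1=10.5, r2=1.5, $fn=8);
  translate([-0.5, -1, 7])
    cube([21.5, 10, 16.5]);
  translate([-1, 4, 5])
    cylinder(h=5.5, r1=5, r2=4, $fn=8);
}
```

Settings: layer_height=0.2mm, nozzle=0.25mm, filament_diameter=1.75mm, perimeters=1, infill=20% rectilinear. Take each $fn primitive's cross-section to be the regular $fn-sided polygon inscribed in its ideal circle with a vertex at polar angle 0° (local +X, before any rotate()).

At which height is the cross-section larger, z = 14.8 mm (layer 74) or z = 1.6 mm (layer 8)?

Layer 74 (z = 14.8): the cone (r1=10.5→r2=1.5) has section circumradius 3.100 here — a regular 8-gon (area = (8/2)·3.100²·sin(360°/8) = 27.18 mm²); the cube at (-0.5, -1) is present — its section is the full 21.5×10 rectangle (area 215.00 mm²); the cone at (-1, 4) does not reach this height (z outside [5, 10.5]); Combining (union): the regions partially overlap — summed areas 242.18 mm² minus the doubly-counted overlap 11.69 mm² gives 230.49 mm² — area = 230.49 mm². So its area = 230.49 mm². Layer 8 (z = 1.6): the cone: at t=0.089 of its height the radius interpolates to r₁+(r₂−r₁)t = 9.700, giving a regular 8-gon of that circumradius (area = (8/2)·9.700²·sin(360°/8) = 266.13 mm²); the cube at (-0.5, -1) is absent (z outside [7, 23.5]); the cone at (-1, 4) does not reach this height (z outside [5, 10.5]); Taking the union: only the cone is present, so the union is just that shape — area = 266.13 mm². So its area = 266.13 mm². Layer 8 is larger (266.13 vs 230.49 mm²).

layer 8 (z = 1.6 mm)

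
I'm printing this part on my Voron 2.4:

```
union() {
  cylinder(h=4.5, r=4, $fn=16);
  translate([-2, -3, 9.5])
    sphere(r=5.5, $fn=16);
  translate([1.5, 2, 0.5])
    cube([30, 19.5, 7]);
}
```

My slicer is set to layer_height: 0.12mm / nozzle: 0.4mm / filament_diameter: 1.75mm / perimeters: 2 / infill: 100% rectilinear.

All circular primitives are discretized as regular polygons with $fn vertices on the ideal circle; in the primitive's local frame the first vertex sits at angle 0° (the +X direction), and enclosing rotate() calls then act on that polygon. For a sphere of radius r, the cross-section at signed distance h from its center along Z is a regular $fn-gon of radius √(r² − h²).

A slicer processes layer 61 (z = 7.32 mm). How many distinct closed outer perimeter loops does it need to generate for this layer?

2

At z = 7.32 mm: the cylinder does not reach this height (z outside [0, 4.5]); the r=5.5 sphere at (-2, -3) slices to a regular 16-gon of circumradius 5.050 (√(r²−h²) with h=2.18 from center); the cube at (1.5, 2) (footprint 30×19.5) is included at this height; Merging all regions: the 2 present regions are separate (no shared area or edge), so areas and boundary lengths simply add and each stays a separate island — 2 connected regions. The result has 2 disconnected regions.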